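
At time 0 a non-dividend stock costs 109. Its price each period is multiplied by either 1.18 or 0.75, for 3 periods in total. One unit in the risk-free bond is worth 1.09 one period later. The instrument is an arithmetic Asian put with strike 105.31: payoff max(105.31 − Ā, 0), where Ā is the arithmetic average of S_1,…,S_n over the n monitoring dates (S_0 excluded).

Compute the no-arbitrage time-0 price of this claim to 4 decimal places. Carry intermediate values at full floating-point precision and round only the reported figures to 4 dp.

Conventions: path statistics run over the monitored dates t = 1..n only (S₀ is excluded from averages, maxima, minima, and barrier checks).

price = 2.7479

Under the martingale measure an up-move has probability p* = 0.7907; value the claim as the probability-weighted average of per-path payoffs, discounted 3 periods at R = 1.09.
Enumerate all 2^3 = 8 price paths (U = up ×1.18, D = down ×0.75); each path with k up-moves has probability p*^k·(1−p*)^(3−k).
DDD: Ā=63.0156, payoff=42.2944, prob=0.009169
UDD: Ā=99.1446, payoff=6.1654, prob=0.034638
DUD: Ā=83.5212, payoff=21.7888, prob=0.034638
UUD: Ā=131.4068, payoff=0.0000, prob=0.130856
DDU: Ā=71.8037, payoff=33.5063, prob=0.034638
UDU: Ā=112.9712, payoff=0.0000, prob=0.130856
DUU: Ā=97.3479, payoff=7.9621, prob=0.130856
UUU: Ā=153.1607, payoff=0.0000, prob=0.494346
Price = Σ prob·payoff / R^3 = 3.558583 / 1.295029 = 2.7479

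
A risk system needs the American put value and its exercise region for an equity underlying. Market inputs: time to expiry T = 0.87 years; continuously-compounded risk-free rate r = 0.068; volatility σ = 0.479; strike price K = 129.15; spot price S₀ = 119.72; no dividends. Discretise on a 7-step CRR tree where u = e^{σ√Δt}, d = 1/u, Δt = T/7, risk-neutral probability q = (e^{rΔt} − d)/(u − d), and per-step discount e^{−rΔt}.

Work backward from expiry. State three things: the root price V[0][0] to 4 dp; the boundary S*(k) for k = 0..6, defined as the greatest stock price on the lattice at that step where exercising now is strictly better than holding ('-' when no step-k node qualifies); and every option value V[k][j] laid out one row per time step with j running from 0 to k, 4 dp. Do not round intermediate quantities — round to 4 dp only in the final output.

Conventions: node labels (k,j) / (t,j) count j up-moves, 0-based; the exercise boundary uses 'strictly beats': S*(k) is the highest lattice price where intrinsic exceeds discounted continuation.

Δt=0.12429  u=1.18396  d=0.84462  q=0.48289  discount=0.99158
step 7 (expiry): payoffs max(K−S,0) = 92.4388 77.6893 57.0140 28.0320 0.0000 0.0000 0.0000 0.0000
step 6: (k=6,j=0): S=43.4648, K−S=85.6852, hold=84.5983 ⇒ V=85.6852 exercise | (k=6,j=1): S=60.9276, K−S=68.2224, hold=67.1355 ⇒ V=68.2224 exercise | (k=6,j=2): S=85.4064, K−S=43.7436, hold=42.6567 ⇒ V=43.7436 exercise | (k=6,j=3): S=119.7200, K−S=9.4300, hold=14.3735 ⇒ V=14.3735 continue | (k=6,j=4): S=167.8198, K−S=0.0000, hold=0.0000 ⇒ V=0.0000 continue | (k=6,j=5): S=235.2446, K−S=0.0000, hold=0.0000 ⇒ V=0.0000 continue | (k=6,j=6): S=329.7586, K−S=0.0000, hold=0.0000 ⇒ V=0.0000 continue  boundary S*=85.4064
step 5: (k=5,j=0): S=51.4607, K−S=77.6893, hold=76.6024 ⇒ V=77.6893 exercise | (k=5,j=1): S=72.1360, K−S=57.0140, hold=55.9271 ⇒ V=57.0140 exercise | (k=5,j=2): S=101.1180, K−S=28.0320, hold=29.3122 ⇒ V=29.3122 continue | (k=5,j=3): S=141.7441, K−S=0.0000, hold=7.3701 ⇒ V=7.3701 continue | (k=5,j=4): S=198.6925, K−S=0.0000, hold=0.0000 ⇒ V=0.0000 continue | (k=5,j=5): S=278.5209, K−S=0.0000, hold=0.0000 ⇒ V=0.0000 continue  boundary S*=72.1360
step 4: (k=4,j=0): S=60.9276, K−S=68.2224, hold=67.1355 ⇒ V=68.2224 exercise | (k=4,j=1): S=85.4064, K−S=43.7436, hold=43.2697 ⇒ V=43.7436 exercise | (k=4,j=2): S=119.7200, K−S=9.4300, hold=18.5590 ⇒ V=18.5590 continue | (k=4,j=3): S=167.8198, K−S=0.0000, hold=3.7790 ⇒ V=3.7790 continue | (k=4,j=4): S=235.2446, K−S=0.0000, hold=0.0000 ⇒ V=0.0000 continue  boundary S*=85.4064
step 3: (k=3,j=0): S=72.1360, K−S=57.0140, hold=55.9271 ⇒ V=57.0140 exercise | (k=3,j=1): S=101.1180, K−S=28.0320, hold=31.3163 ⇒ V=31.3163 continue | (k=3,j=2): S=141.7441, K−S=0.0000, hold=11.3257 ⇒ V=11.3257 continue | (k=3,j=3): S=198.6925, K−S=0.0000, hold=1.9377 ⇒ V=1.9377 continue  boundary S*=72.1360
step 2: (k=2,j=0): S=85.4064, K−S=43.7436, hold=44.2294 ⇒ V=44.2294 continue | (k=2,j=1): S=119.7200, K−S=9.4300, hold=21.4807 ⇒ V=21.4807 continue | (k=2,j=2): S=167.8198, K−S=0.0000, hold=6.7351 ⇒ V=6.7351 continue  boundary S*=-
step 1: (k=1,j=0): S=101.1180, K−S=28.0320, hold=32.9644 ⇒ V=32.9644 continue | (k=1,j=1): S=141.7441, K−S=0.0000, hold=14.2393 ⇒ V=14.2393 continue  boundary S*=-
step 0: (k=0,j=0): S=119.7200, K−S=9.4300, hold=23.7208 ⇒ V=23.7208 continue  boundary S*=-

price = 23.7208
boundary = - - - 72.1360 85.4064 72.1360 85.4064
tree:
23.7208
32.9644 14.2393
44.2294 21.4807 6.7351
57.0140 31.3163 11.3257 1.9377
68.2224 43.7436 18.5590 3.7790 0.0000
77.6893 57.0140 29.3122 7.3701 0.0000 0.0000
85.6852 68.2224 43.7436 14.3735 0.0000 0.0000 0.0000
92.4388 77.6893 57.0140 28.0320 0.0000 0.0000 0.0000 0.0000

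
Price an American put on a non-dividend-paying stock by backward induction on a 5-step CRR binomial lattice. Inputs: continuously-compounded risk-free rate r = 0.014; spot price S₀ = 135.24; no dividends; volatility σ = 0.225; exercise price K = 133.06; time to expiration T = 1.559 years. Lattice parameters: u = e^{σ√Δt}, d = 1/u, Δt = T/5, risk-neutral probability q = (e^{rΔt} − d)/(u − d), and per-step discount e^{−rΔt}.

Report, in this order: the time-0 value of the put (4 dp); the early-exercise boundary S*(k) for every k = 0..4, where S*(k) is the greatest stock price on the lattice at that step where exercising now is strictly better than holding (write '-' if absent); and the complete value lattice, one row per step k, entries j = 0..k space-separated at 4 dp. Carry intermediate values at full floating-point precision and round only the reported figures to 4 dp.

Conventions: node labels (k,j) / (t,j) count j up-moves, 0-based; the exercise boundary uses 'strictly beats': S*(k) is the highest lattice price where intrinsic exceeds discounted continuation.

Δt=0.31180  u=1.13387  d=0.88193  q=0.48600  discount=0.99564
step 5 (expiry): payoffs max(K−S,0) = 60.9018 40.2887 13.7872 0.0000 0.0000 0.0000
step 4: (k=4,j=0): S=81.8182, K−S=51.2418, hold=50.6623 ⇒ V=51.2418 exercise | (k=4,j=1): S=105.1907, K−S=27.8693, hold=27.2897 ⇒ V=27.8693 exercise | (k=4,j=2): S=135.2400, K−S=0.0000, hold=7.0558 ⇒ V=7.0558 continue | (k=4,j=3): S=173.8733, K−S=0.0000, hold=0.0000 ⇒ V=0.0000 continue | (k=4,j=4): S=223.5427, K−S=0.0000, hold=0.0000 ⇒ V=0.0000 continue  boundary S*=105.1907
step 3: (k=3,j=0): S=92.7713, K−S=40.2887, hold=39.7091 ⇒ V=40.2887 exercise | (k=3,j=1): S=119.2728, K−S=13.7872, hold=17.6767 ⇒ V=17.6767 continue | (k=3,j=2): S=153.3448, K−S=0.0000, hold=3.6109 ⇒ V=3.6109 continue | (k=3,j=3): S=197.1499, K−S=0.0000, hold=0.0000 ⇒ V=0.0000 continue  boundary S*=92.7713
step 2: (k=2,j=0): S=105.1907, K−S=27.8693, hold=29.1717 ⇒ V=29.1717 continue | (k=2,j=1): S=135.2400, K−S=0.0000, hold=10.7936 ⇒ V=10.7936 continue | (k=2,j=2): S=173.8733, K−S=0.0000, hold=1.8479 ⇒ V=1.8479 continue  boundary S*=-
step 1: (k=1,j=0): S=119.2728, K−S=13.7872, hold=20.1518 ⇒ V=20.1518 continue | (k=1,j=1): S=153.3448, K−S=0.0000, hold=6.4179 ⇒ V=6.4179 continue  boundary S*=-
step 0: (k=0,j=0): S=135.2400, K−S=0.0000, hold=13.4185 ⇒ V=13.4185 continue  boundary S*=-

price = 13.4185
boundary = - - - 92.7713 105.1907
tree:
13.4185
20.1518 6.4179
29.1717 10.7936 1.8479
40.2887 17.6767 3.6109 0.0000
51.2418 27.8693 7.0558 0.0000 0.0000
60.9018 40.2887 13.7872 0.0000 0.0000 0.0000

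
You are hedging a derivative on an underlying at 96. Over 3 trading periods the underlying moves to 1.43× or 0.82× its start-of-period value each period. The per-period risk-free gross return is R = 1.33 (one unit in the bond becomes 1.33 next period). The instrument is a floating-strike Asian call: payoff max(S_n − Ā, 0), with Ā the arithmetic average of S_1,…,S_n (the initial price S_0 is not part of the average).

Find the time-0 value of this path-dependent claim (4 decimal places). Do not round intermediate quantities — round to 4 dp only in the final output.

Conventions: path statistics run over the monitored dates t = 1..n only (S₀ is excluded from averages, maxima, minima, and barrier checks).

Risk-neutral up-probability p* = (R−d)/(u−d) = (1.33−0.82)/(1.43−0.82) = 0.8361; the claim prices as the p*-weighted sum of path payoffs discounted by R^3.
Enumerate all 2^3 = 8 price paths (U = up ×1.43, D = down ×0.82); each path with k up-moves has probability p*^k·(1−p*)^(3−k).
DDD: Ā=65.4006, payoff=0.0000, prob=0.004406
UDD: Ā=114.0522, payoff=0.0000, prob=0.022469
DUD: Ā=94.5322, payoff=0.0000, prob=0.022469
UUD: Ā=164.8550, payoff=0.0000, prob=0.114591
DDU: Ā=78.5258, payoff=13.7812, prob=0.022469
UDU: Ā=136.9414, payoff=24.0332, prob=0.114591
DUU: Ā=117.4214, payoff=43.5532, prob=0.114591
UUU: Ā=204.7714, payoff=75.9524, prob=0.584415
Price = Σ prob·payoff / R^3 = 52.442153 / 2.352637 = 22.2908

price = 22.2908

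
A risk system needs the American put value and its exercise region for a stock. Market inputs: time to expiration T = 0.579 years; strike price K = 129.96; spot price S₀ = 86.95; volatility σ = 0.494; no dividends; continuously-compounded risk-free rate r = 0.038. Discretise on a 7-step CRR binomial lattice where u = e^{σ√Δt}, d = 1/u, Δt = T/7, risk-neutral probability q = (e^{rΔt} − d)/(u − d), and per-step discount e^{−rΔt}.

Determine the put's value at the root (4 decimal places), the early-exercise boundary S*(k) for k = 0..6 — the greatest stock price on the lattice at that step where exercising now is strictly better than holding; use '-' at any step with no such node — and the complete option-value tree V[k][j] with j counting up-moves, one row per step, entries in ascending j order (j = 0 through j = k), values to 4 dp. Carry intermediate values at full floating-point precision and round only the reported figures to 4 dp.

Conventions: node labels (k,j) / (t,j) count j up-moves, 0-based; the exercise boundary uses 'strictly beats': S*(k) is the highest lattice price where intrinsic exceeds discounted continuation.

Δt=0.08271, u=1.15266, d=0.86756, q=0.47558, disc=e^(-rΔt)=0.99686
k=7 terminal: V=max(K-S,0) → 97.7972 87.2275 73.1843 54.5260 29.7360 0.0000 0.0000 0.0000
k=6: j=0 S=37.0728 intr=92.8872 cont=92.4793 V=92.8872[EX]; j=1 S=49.2561 intr=80.7039 cont=80.2960 V=80.7039[EX]; j=2 S=65.4433 intr=64.5167 cont=64.1089 V=64.5167[EX]; j=3 S=86.9500 intr=43.0100 cont=42.6022 V=43.0100[EX]; j=4 S=115.5245 intr=14.4355 cont=15.5451 V=15.5451[hold]; j=5 S=153.4896 intr=0.0000 cont=0.0000 V=0.0000[hold]; j=6 S=203.9311 intr=0.0000 cont=0.0000 V=0.0000[hold]  S*(6)=86.9500
k=5: j=0 S=42.7325 intr=87.2275 cont=86.8197 V=87.2275[EX]; j=1 S=56.7757 intr=73.1843 cont=72.7764 V=73.1843[EX]; j=2 S=75.4340 intr=54.5260 cont=54.1181 V=54.5260[EX]; j=3 S=100.2240 intr=29.7360 cont=29.8542 V=29.8542[hold]; j=4 S=133.1608 intr=0.0000 cont=8.1265 V=8.1265[hold]; j=5 S=176.9217 intr=0.0000 cont=0.0000 V=0.0000[hold]  S*(5)=75.4340
k=4: j=0 S=49.2561 intr=80.7039 cont=80.2960 V=80.7039[EX]; j=1 S=65.4433 intr=64.5167 cont=64.1089 V=64.5167[EX]; j=2 S=86.9500 intr=43.0100 cont=42.6582 V=43.0100[EX]; j=3 S=115.5245 intr=14.4355 cont=19.4596 V=19.4596[hold]; j=4 S=153.4896 intr=0.0000 cont=4.2483 V=4.2483[hold]  S*(4)=86.9500
k=3: j=0 S=56.7757 intr=73.1843 cont=72.7764 V=73.1843[EX]; j=1 S=75.4340 intr=54.5260 cont=54.1181 V=54.5260[EX]; j=2 S=100.2240 intr=29.7360 cont=31.7100 V=31.7100[hold]; j=3 S=133.1608 intr=0.0000 cont=12.1870 V=12.1870[hold]  S*(3)=75.4340
k=2: j=0 S=65.4433 intr=64.5167 cont=64.1089 V=64.5167[EX]; j=1 S=86.9500 intr=43.0100 cont=43.5380 V=43.5380[hold]; j=2 S=115.5245 intr=14.4355 cont=22.3549 V=22.3549[hold]  S*(2)=65.4433
k=1: j=0 S=75.4340 intr=54.5260 cont=54.3685 V=54.5260[EX]; j=1 S=100.2240 intr=29.7360 cont=33.3587 V=33.3587[hold]  S*(1)=75.4340
k=0: j=0 S=86.9500 intr=43.0100 cont=44.3197 V=44.3197[hold]  S*(0)=-

price = 44.3197
boundary = - 75.4340 65.4433 75.4340 86.9500 75.4340 86.9500
tree:
44.3197
54.5260 33.3587
64.5167 43.5380 22.3549
73.1843 54.5260 31.7100 12.1870
80.7039 64.5167 43.0100 19.4596 4.2483
87.2275 73.1843 54.5260 29.8542 8.1265 0.0000
92.8872 80.7039 64.5167 43.0100 15.5451 0.0000 0.0000
97.7972 87.2275 73.1843 54.5260 29.7360 0.0000 0.0000 0.0000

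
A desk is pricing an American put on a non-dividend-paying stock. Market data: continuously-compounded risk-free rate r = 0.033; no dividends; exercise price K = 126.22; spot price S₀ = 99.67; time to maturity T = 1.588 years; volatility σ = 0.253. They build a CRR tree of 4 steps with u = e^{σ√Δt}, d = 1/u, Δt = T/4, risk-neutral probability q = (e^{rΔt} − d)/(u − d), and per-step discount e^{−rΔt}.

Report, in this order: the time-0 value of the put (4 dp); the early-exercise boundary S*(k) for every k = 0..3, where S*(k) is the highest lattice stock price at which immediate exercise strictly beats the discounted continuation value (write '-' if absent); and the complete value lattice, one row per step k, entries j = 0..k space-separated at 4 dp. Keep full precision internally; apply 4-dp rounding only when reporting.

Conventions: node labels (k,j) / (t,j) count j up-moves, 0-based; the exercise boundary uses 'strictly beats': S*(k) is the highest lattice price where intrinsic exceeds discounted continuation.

params: Δt=0.39700 u=1.17282 d=0.85265 q=0.50142 e^(-rΔt)=0.98698
t_4 payoffs: 73.5406 53.7593 26.5500 0.0000 0.0000
t_3: node(3,0) S=61.7834 payoff=64.4366 vs cont=62.7938 → 64.4366 [stop]  node(3,1) S=84.9833 payoff=41.2367 vs cont=39.5939 → 41.2367 [stop]  node(3,2) S=116.8948 payoff=9.3252 vs cont=13.0650 → 13.0650 [wait]  node(3,3) S=160.7893 payoff=0.0000 vs cont=0.0000 → 0.0000 [wait]  ⇒ S*(3)=84.9833
t_2: node(2,0) S=72.4607 payoff=53.7593 vs cont=52.1165 → 53.7593 [stop]  node(2,1) S=99.6700 payoff=26.5500 vs cont=26.7580 → 26.7580 [wait]  node(2,2) S=137.0965 payoff=0.0000 vs cont=6.4292 → 6.4292 [wait]  ⇒ S*(2)=72.4607
t_1: node(1,0) S=84.9833 payoff=41.2367 vs cont=39.6968 → 41.2367 [stop]  node(1,1) S=116.8948 payoff=9.3252 vs cont=16.3491 → 16.3491 [wait]  ⇒ S*(1)=84.9833
t_0: node(0,0) S=99.6700 payoff=26.5500 vs cont=28.3833 → 28.3833 [wait]  ⇒ S*(0)=-

price = 28.3833
boundary = - 84.9833 72.4607 84.9833
tree:
28.3833
41.2367 16.3491
53.7593 26.7580 6.4292
64.4366 41.2367 13.0650 0.0000
73.5406 53.7593 26.5500 0.0000 0.0000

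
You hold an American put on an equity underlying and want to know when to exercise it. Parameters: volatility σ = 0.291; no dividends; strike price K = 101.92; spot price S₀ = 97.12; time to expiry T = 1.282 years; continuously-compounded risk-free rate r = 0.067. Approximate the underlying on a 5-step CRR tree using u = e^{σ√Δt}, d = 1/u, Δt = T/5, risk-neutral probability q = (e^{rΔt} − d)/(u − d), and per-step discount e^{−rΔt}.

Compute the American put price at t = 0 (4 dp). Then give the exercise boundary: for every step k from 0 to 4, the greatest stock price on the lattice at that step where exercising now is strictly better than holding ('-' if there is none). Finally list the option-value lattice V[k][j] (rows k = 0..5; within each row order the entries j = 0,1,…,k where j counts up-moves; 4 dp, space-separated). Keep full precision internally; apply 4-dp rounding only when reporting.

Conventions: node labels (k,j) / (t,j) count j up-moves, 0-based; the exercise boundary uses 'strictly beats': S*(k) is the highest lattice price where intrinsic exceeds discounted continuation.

price = 12.1634
boundary = - - 72.3305 62.4206 72.3305
tree:
12.1634
19.3665 5.9664
29.5895 10.6413 1.8804
39.4994 18.2737 4.0004 0.0000
48.0516 29.5895 8.5107 0.0000 0.0000
55.4320 39.4994 18.1063 0.0000 0.0000 0.0000

params: Δt=0.25640 u=1.15876 d=0.86299 q=0.52181 e^(-rΔt)=0.98297
t_5 payoffs: 55.4320 39.4994 18.1063 0.0000 0.0000 0.0000
t_4: node(4,0) S=53.8684 payoff=48.0516 vs cont=46.3156 → 48.0516 [stop]  node(4,1) S=72.3305 payoff=29.5895 vs cont=27.8536 → 29.5895 [stop]  node(4,2) S=97.1200 payoff=4.8000 vs cont=8.5107 → 8.5107 [wait]  node(4,3) S=130.4055 payoff=0.0000 vs cont=0.0000 → 0.0000 [wait]  node(4,4) S=175.0987 payoff=0.0000 vs cont=0.0000 → 0.0000 [wait]  ⇒ S*(4)=72.3305
t_3: node(3,0) S=62.4206 payoff=39.4994 vs cont=37.7635 → 39.4994 [stop]  node(3,1) S=83.8137 payoff=18.1063 vs cont=18.2737 → 18.2737 [wait]  node(3,2) S=112.5388 payoff=0.0000 vs cont=4.0004 → 4.0004 [wait]  node(3,3) S=151.1087 payoff=0.0000 vs cont=0.0000 → 0.0000 [wait]  ⇒ S*(3)=62.4206
t_2: node(2,0) S=72.3305 payoff=29.5895 vs cont=27.9394 → 29.5895 [stop]  node(2,1) S=97.1200 payoff=4.8000 vs cont=10.6413 → 10.6413 [wait]  node(2,2) S=130.4055 payoff=0.0000 vs cont=1.8804 → 1.8804 [wait]  ⇒ S*(2)=72.3305
t_1: node(1,0) S=83.8137 payoff=18.1063 vs cont=19.3665 → 19.3665 [wait]  node(1,1) S=112.5388 payoff=0.0000 vs cont=5.9664 → 5.9664 [wait]  ⇒ S*(1)=-
t_0: node(0,0) S=97.1200 payoff=4.8000 vs cont=12.1634 → 12.1634 [wait]  ⇒ S*(0)=-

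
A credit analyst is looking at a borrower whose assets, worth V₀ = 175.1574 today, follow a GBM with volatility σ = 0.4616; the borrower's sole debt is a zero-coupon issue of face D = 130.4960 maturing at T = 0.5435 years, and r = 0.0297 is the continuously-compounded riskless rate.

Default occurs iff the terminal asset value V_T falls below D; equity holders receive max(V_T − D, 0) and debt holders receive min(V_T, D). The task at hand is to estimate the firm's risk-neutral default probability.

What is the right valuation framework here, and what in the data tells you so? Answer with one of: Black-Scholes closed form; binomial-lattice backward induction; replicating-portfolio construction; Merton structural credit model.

framework: Merton structural credit model

Key observation: the question is about default risk generated by asset-value dynamics against a debt face of 130.4960 — the structural framework prices exactly that.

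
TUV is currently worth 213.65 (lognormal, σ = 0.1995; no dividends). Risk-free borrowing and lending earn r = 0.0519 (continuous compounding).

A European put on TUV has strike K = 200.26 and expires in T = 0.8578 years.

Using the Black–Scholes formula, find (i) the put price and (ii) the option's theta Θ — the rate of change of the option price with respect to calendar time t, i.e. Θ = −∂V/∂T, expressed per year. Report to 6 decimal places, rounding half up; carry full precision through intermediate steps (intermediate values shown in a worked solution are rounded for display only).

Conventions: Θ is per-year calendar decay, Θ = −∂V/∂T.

σ√T = 0.1995·√0.8578 = 0.184772
d₁ = (ln(S/K) + (r+σ²/2)T) / (σ√T) = (ln(213.65/200.26) + (0.0519+0.1995²/2)·0.8578) / 0.184772 = (0.064723 + 0.061590) / 0.184772 = 0.683615
d₂ = d₁ − σ√T = 0.683615 − 0.184772 = 0.498843
e^{−rT} = 0.956457
N(−d₁) = 0.247109,  N(−d₂) = 0.308945
Put price V = K·e^{−rT}·N(−d₂) − S·N(−d₁) = 59.175340 − 52.794891 = 6.380449
φ(d₁) = (1/√(2π))·e^{−d₁²/2} = 0.315814
Θ = −S·φ(d₁)·σ/(2√T) + r·K·e^{−rT}·N(−d₂) = −7.266974 + 3.071200 = -4.195774

price = 6.380449
Θ = -4.195774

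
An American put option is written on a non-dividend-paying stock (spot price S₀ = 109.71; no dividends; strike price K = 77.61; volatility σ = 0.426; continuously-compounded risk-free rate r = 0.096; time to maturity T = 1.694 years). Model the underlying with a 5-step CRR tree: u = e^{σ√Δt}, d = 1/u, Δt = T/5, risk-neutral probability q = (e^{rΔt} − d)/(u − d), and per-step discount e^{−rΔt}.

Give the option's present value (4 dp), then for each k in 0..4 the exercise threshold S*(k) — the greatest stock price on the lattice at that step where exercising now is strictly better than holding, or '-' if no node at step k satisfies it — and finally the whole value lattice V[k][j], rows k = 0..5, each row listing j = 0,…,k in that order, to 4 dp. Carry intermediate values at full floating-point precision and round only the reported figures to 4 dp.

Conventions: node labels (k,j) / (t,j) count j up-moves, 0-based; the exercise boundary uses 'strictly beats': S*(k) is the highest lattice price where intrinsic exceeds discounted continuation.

Δt=0.33880  u=1.28141  d=0.78039  q=0.50431  discount=0.96800
step 5 (expiry): payoffs max(K−S,0) = 45.8553 25.4685 0.0000 0.0000 0.0000 0.0000
step 4: (k=4,j=0): S=40.6908, K−S=36.9192, hold=34.4356 ⇒ V=36.9192 exercise | (k=4,j=1): S=66.8146, K−S=10.7954, hold=12.2205 ⇒ V=12.2205 continue | (k=4,j=2): S=109.7100, K−S=0.0000, hold=0.0000 ⇒ V=0.0000 continue | (k=4,j=3): S=180.1447, K−S=0.0000, hold=0.0000 ⇒ V=0.0000 continue | (k=4,j=4): S=295.7989, K−S=0.0000, hold=0.0000 ⇒ V=0.0000 continue  boundary S*=40.6908
step 3: (k=3,j=0): S=52.1415, K−S=25.4685, hold=23.6805 ⇒ V=25.4685 exercise | (k=3,j=1): S=85.6167, K−S=0.0000, hold=5.8637 ⇒ V=5.8637 continue | (k=3,j=2): S=140.5833, K−S=0.0000, hold=0.0000 ⇒ V=0.0000 continue | (k=3,j=3): S=230.8389, K−S=0.0000, hold=0.0000 ⇒ V=0.0000 continue  boundary S*=52.1415
step 2: (k=2,j=0): S=66.8146, K−S=10.7954, hold=15.0830 ⇒ V=15.0830 continue | (k=2,j=1): S=109.7100, K−S=0.0000, hold=2.8136 ⇒ V=2.8136 continue | (k=2,j=2): S=180.1447, K−S=0.0000, hold=0.0000 ⇒ V=0.0000 continue  boundary S*=-
step 1: (k=1,j=0): S=85.6167, K−S=0.0000, hold=8.6107 ⇒ V=8.6107 continue | (k=1,j=1): S=140.5833, K−S=0.0000, hold=1.3500 ⇒ V=1.3500 continue  boundary S*=-
step 0: (k=0,j=0): S=109.7100, K−S=0.0000, hold=4.7907 ⇒ V=4.7907 continue  boundary S*=-

price = 4.7907
boundary = - - - 52.1415 40.6908
tree:
4.7907
8.6107 1.3500
15.0830 2.8136 0.0000
25.4685 5.8637 0.0000 0.0000
36.9192 12.2205 0.0000 0.0000 0.0000
45.8553 25.4685 0.0000 0.0000 0.0000 0.0000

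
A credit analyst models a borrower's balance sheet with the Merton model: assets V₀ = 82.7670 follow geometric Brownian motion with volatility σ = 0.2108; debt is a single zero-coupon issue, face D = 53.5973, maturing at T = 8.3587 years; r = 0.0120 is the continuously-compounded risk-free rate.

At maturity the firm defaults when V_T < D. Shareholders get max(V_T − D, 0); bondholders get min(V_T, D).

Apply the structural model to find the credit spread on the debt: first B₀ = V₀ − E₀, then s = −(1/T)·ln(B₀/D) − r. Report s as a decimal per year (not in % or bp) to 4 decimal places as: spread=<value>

spread=0.0101

With assets at 82.7670 and a single debt payment of 53.5973 at 8.3587 years:
d₁ = [ln(V₀/D) + (r + σ²/2)T] / (σ√T)
   = [ln(82.7670/53.5973) + (0.0120 + 0.5·0.2108²)·8.3587] / (0.2108·√8.3587)
   = [0.434531 + 0.286021] / 0.609453 = 1.182293
d₂ = d₁ − σ√T = 1.182293 − 0.609453 = 0.572840
N(d₁) = 0.881455,  N(d₂) = 0.716623,  e^(−rT) = 0.904562
E₀ = V₀·N(d₁) − D·e^(−rT)·N(d₂)
   = 82.7670·0.881455 − 53.5973·0.904562·0.716623 = 38.212004
B₀ = V₀ − E₀ = 82.7670 − 38.212004 = 44.554996
spread = −(1/T)·ln(B₀/D) − r = −(1/8.3587)·ln(44.554996/53.5973) − 0.0120 = 0.01010564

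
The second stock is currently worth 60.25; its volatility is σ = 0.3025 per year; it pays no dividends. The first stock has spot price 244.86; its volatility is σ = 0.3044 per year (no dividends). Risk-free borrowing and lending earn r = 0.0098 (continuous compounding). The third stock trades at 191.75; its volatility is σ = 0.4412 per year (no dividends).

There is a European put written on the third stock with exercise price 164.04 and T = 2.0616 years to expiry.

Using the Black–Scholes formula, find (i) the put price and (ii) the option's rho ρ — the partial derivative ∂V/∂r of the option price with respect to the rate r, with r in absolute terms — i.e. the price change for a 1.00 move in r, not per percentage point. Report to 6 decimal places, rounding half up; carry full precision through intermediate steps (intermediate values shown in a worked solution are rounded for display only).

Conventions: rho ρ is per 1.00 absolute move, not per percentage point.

price = 29.939229
ρ = -170.794924

σ√T = 0.4412·√2.0616 = 0.633487
d₁ = (ln(S/K) + (r+σ²/2)T) / (σ√T) = (ln(191.75/164.04) + (0.0098+0.4412²/2)·2.0616) / 0.633487 = (0.156082 + 0.220857) / 0.633487 = 0.595022
d₂ = d₁ − σ√T = 0.595022 − 0.633487 = -0.038465
e^{−rT} = 0.979999
N(−d₁) = 0.275914,  N(−d₂) = 0.515342
Put price V = K·e^{−rT}·N(−d₂) − S·N(−d₁) = 82.845811 − 52.906582 = 29.939229
ρ = −K·T·e^{−rT}·N(−d₂) = -170.794924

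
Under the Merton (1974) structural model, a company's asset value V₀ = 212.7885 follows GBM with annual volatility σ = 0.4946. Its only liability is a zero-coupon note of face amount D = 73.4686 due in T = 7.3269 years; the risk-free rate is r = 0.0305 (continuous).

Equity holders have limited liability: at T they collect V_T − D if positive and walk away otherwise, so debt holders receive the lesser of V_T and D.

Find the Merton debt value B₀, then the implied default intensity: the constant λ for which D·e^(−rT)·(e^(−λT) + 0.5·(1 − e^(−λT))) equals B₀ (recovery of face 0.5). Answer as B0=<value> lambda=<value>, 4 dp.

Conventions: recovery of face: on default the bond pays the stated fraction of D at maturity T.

Equity is a call on the firm's assets struck at D = 73.4686:
d₁ = [ln(V₀/D) + (r + σ²/2)T] / (σ√T)
   = [ln(212.7885/73.4686) + (0.0305 + 0.5·0.4946²)·7.3269] / (0.4946·√7.3269)
   = [1.063441 + 1.119657] / 1.338796 = 1.630643
d₂ = d₁ − σ√T = 1.630643 − 1.338796 = 0.291848
N(d₁) = 0.948517,  N(d₂) = 0.614798,  e^(−rT) = 0.799739
E₀ = V₀·N(d₁) − D·e^(−rT)·N(d₂)
   = 212.7885·0.948517 − 73.4686·0.799739·0.614798 = 165.710654
B₀ = V₀ − E₀ = 212.7885 − 165.710654 = 47.077846
e^(−λT) = (B₀·e^(rT)/D − 0.5)/(1 − 0.5) = (47.0778·1.250409/73.4686 − 0.5)/0.5 = 0.60249386
λ = −ln(0.60249386)/7.3269 = 0.069153

B0=47.0778 lambda=0.0692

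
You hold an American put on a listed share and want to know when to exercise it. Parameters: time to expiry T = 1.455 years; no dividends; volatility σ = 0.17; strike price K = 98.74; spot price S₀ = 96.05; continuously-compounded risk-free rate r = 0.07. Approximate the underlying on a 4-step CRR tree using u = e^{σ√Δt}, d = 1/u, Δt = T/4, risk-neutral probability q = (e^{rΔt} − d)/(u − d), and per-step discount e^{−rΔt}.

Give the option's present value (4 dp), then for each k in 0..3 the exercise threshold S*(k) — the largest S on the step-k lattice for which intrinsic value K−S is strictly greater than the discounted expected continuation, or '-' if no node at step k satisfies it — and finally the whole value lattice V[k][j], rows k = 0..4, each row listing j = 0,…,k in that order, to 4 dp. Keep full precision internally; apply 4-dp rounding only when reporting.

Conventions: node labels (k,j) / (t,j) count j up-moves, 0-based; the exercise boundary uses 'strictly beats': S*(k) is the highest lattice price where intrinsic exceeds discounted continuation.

price = 6.0514
boundary = - 86.6900 78.2422 86.6900
tree:
6.0514
12.0500 2.3115
20.4978 5.3131 0.4092
28.1224 12.0500 1.0491 0.0000
35.0040 20.4978 2.6900 0.0000 0.0000

Δt=0.36375, u=1.10797, d=0.90255, q=0.59994, disc=e^(-rΔt)=0.97486
k=4 terminal: V=max(K-S,0) → 35.0040 20.4978 2.6900 0.0000 0.0000
k=3: j=0 S=70.6176 intr=28.1224 cont=25.6400 V=28.1224[EX]; j=1 S=86.6900 intr=12.0500 cont=9.5675 V=12.0500[EX]; j=2 S=106.4206 intr=0.0000 cont=1.0491 V=1.0491[hold]; j=3 S=130.6417 intr=0.0000 cont=0.0000 V=0.0000[hold]  S*(3)=86.6900
k=2: j=0 S=78.2422 intr=20.4978 cont=18.0154 V=20.4978[EX]; j=1 S=96.0500 intr=2.6900 cont=5.3131 V=5.3131[hold]; j=2 S=117.9108 intr=0.0000 cont=0.4092 V=0.4092[hold]  S*(2)=78.2422
k=1: j=0 S=86.6900 intr=12.0500 cont=11.1017 V=12.0500[EX]; j=1 S=106.4206 intr=0.0000 cont=2.3115 V=2.3115[hold]  S*(1)=86.6900
k=0: j=0 S=96.0500 intr=2.6900 cont=6.0514 V=6.0514[hold]  S*(0)=-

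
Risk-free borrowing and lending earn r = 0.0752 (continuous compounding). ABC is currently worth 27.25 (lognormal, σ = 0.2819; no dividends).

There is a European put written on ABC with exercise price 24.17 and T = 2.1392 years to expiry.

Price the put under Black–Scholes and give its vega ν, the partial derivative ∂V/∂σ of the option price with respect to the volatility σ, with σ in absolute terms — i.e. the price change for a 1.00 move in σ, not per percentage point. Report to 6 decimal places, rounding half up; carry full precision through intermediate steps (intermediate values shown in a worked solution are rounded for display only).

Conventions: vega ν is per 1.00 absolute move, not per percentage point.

σ√T = 0.2819·√2.1392 = 0.412307
d₁ = (ln(S/K) + (r+σ²/2)T) / (σ√T) = (ln(27.25/24.17) + (0.0752+0.2819²/2)·2.1392) / 0.412307 = (0.119941 + 0.245866) / 0.412307 = 0.887222
d₂ = d₁ − σ√T = 0.887222 − 0.412307 = 0.474915
e^{−rT} = 0.851405
N(−d₁) = 0.187480,  N(−d₂) = 0.317424
Put price V = K·e^{−rT}·N(−d₂) − S·N(−d₁) = 6.532093 − 5.108825 = 1.423268
φ(d₁) = (1/√(2π))·e^{−d₁²/2} = 0.269141
ν = S·φ(d₁)·√T = 10.726849

price = 1.423268
ν = 10.726849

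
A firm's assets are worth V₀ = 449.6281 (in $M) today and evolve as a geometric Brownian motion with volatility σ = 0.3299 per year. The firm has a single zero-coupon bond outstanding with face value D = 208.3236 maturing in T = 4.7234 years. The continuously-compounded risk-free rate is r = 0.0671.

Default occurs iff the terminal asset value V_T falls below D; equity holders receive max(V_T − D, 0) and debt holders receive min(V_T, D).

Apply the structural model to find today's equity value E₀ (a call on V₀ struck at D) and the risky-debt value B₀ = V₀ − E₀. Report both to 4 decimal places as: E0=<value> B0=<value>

E0=302.9523 B0=146.6758

With assets at 449.6281 and a single debt payment of 208.3236 at 4.7234 years:
d₁ = [ln(V₀/D) + (r + σ²/2)T] / (σ√T)
   = [ln(449.6281/208.3236) + (0.0671 + 0.5·0.3299²)·4.7234] / (0.3299·√4.7234)
   = [0.769328 + 0.573973] / 0.716984 = 1.873544
d₂ = d₁ − σ√T = 1.873544 − 0.716984 = 1.156559
N(d₁) = 0.969503,  N(d₂) = 0.876274,  e^(−rT) = 0.728374
E₀ = V₀·N(d₁) − D·e^(−rT)·N(d₂)
   = 449.6281·0.969503 − 208.3236·0.728374·0.876274 = 302.952287
B₀ = V₀ − E₀ = 449.6281 − 302.952287 = 146.675813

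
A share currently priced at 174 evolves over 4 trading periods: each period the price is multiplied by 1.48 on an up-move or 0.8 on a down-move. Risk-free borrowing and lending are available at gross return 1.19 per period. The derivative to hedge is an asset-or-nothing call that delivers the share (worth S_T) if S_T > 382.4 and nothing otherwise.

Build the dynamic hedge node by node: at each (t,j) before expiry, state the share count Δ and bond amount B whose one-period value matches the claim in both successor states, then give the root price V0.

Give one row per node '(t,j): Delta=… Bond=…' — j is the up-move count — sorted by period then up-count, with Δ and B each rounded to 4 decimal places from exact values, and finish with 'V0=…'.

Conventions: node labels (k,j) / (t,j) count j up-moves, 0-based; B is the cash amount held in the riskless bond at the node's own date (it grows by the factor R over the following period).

Arbitrage-free pricing uses the up-move probability p* = (R−d)/(u−d) = 0.5735, discounting each step at R = 1.19.
Expiry values: V(4,0)=0.0000, V(4,1)=0.0000, V(4,2)=0.0000, V(4,3)=451.2574, V(4,4)=834.8263
(3,0): S=89.0880. Δ = (V_up−V_dn)/(S_up−S_dn) = (0.0000−0.0000)/(131.8502−71.2704) = 0.0000. V = [p*·0.0000 + (1−p*)·0.0000]/1.19 = 0.0000. B = V − Δ·S = 0.0000.
(3,1): S=164.8128. Δ = (V_up−V_dn)/(S_up−S_dn) = (0.0000−0.0000)/(243.9229−131.8502) = 0.0000. V = [p*·0.0000 + (1−p*)·0.0000]/1.19 = 0.0000. B = V − Δ·S = 0.0000.
(3,2): S=304.9037. Δ = (V_up−V_dn)/(S_up−S_dn) = (451.2574−0.0000)/(451.2574−243.9229) = 2.1765. V = [p*·451.2574 + (1−p*)·0.0000]/1.19 = 217.4869. B = V − Δ·S = -446.1270.
(3,3): S=564.0718. Δ = (V_up−V_dn)/(S_up−S_dn) = (834.8263−451.2574)/(834.8263−451.2574) = 1.0000. V = [p*·834.8263 + (1−p*)·451.2574]/1.19 = 564.0718. B = V − Δ·S = 0.0000.
(2,0): S=111.3600. Δ = (V_up−V_dn)/(S_up−S_dn) = (0.0000−0.0000)/(164.8128−89.0880) = 0.0000. V = [p*·0.0000 + (1−p*)·0.0000]/1.19 = 0.0000. B = V − Δ·S = 0.0000.
(2,1): S=206.0160. Δ = (V_up−V_dn)/(S_up−S_dn) = (217.4869−0.0000)/(304.9037−164.8128) = 1.5525. V = [p*·217.4869 + (1−p*)·0.0000]/1.19 = 104.8194. B = V − Δ·S = -215.0142.
(2,2): S=381.1296. Δ = (V_up−V_dn)/(S_up−S_dn) = (564.0718−217.4869)/(564.0718−304.9037) = 1.3373. V = [p*·564.0718 + (1−p*)·217.4869]/1.19 = 349.8013. B = V − Δ·S = -159.8824.
(1,0): S=139.2000. Δ = (V_up−V_dn)/(S_up−S_dn) = (104.8194−0.0000)/(206.0160−111.3600) = 1.1074. V = [p*·104.8194 + (1−p*)·0.0000]/1.19 = 50.5185. B = V − Δ·S = -103.6277.
(1,1): S=257.5200. Δ = (V_up−V_dn)/(S_up−S_dn) = (349.8013−104.8194)/(381.1296−206.0160) = 1.3990. V = [p*·349.8013 + (1−p*)·104.8194]/1.19 = 206.1544. B = V − Δ·S = -154.1130.
(0,0): S=174.0000. Δ = (V_up−V_dn)/(S_up−S_dn) = (206.1544−50.5185)/(257.5200−139.2000) = 1.3154. V = [p*·206.1544 + (1−p*)·50.5185]/1.19 = 117.4624. B = V − Δ·S = -111.4139.
Sanity check at the root: Δ(0,0)·S0 + B(0,0) reproduces V0 = 117.4624.

(0,0): Delta=1.3154 Bond=-111.4139
(1,0): Delta=1.1074 Bond=-103.6277
(1,1): Delta=1.3990 Bond=-154.1130
(2,0): Delta=0.0000 Bond=0.0000
(2,1): Delta=1.5525 Bond=-215.0142
(2,2): Delta=1.3373 Bond=-159.8824
(3,0): Delta=0.0000 Bond=0.0000
(3,1): Delta=0.0000 Bond=0.0000
(3,2): Delta=2.1765 Bond=-446.1270
(3,3): Delta=1.0000 Bond=0.0000
V0=117.4624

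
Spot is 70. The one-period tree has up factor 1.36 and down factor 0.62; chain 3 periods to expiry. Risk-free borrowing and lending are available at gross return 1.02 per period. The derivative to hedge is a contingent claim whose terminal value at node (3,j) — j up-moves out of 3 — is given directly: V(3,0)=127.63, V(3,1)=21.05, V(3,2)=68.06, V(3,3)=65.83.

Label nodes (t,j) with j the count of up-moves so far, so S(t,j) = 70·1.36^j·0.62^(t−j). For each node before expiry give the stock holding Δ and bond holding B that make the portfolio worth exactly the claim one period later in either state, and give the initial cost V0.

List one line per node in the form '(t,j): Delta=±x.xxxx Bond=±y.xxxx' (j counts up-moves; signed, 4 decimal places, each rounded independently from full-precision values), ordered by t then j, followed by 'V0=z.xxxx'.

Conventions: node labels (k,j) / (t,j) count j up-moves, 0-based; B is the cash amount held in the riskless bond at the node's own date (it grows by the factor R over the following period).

(0,0): Delta=0.0037 Bond=53.8233
(1,0): Delta=-0.7192 Bond=86.2719
(1,1): Delta=0.2838 Bond=28.2335
(2,0): Delta=-5.3526 Bond=212.6733
(2,1): Delta=1.0763 Bond=-17.9772
(2,2): Delta=-0.0233 Bond=68.5572
V0=54.0825

The replicating-portfolio and risk-neutral prices coincide; use p* = (1.02−0.62)/(1.36−0.62) = 0.5405 for the latter.
At maturity the claim pays: V(3,0)=127.6300, V(3,1)=21.0500, V(3,2)=68.0600, V(3,3)=65.8300
Node (2,0) S=26.9080: V=(p*·21.0500+(1−p*)·127.6300)/1.02=68.6463; Δ=(21.0500−127.6300)/(36.5949−16.6830)=-5.3526; B=V−Δ·S=212.6733
Node (2,1) S=59.0240: V=(p*·68.0600+(1−p*)·21.0500)/1.02=45.5498; Δ=(68.0600−21.0500)/(80.2726−36.5949)=1.0763; B=V−Δ·S=-17.9772
Node (2,2) S=129.4720: V=(p*·65.8300+(1−p*)·68.0600)/1.02=65.5437; Δ=(65.8300−68.0600)/(176.0819−80.2726)=-0.0233; B=V−Δ·S=68.5572
Node (1,0) S=43.4000: V=(p*·45.5498+(1−p*)·68.6463)/1.02=55.0605; Δ=(45.5498−68.6463)/(59.0240−26.9080)=-0.7192; B=V−Δ·S=86.2719
Node (1,1) S=95.2000: V=(p*·65.5437+(1−p*)·45.5498)/1.02=55.2523; Δ=(65.5437−45.5498)/(129.4720−59.0240)=0.2838; B=V−Δ·S=28.2335
Node (0,0) S=70.0000: V=(p*·55.2523+(1−p*)·55.0605)/1.02=54.0825; Δ=(55.2523−55.0605)/(95.2000−43.4000)=0.0037; B=V−Δ·S=53.8233
Check: Δ(0,0)·S0 + B(0,0) = 54.0825 = V0.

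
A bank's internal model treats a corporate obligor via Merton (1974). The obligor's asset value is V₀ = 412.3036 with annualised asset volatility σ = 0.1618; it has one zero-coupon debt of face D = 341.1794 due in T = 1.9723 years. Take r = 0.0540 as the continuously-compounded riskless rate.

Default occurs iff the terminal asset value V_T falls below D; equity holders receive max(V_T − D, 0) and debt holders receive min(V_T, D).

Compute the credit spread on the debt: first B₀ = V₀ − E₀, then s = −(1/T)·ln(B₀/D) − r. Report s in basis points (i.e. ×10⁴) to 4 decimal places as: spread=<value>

spread=60.6474

Work the structural quantities from V₀ = 412.3036 against face 341.1794:
d₁ = [ln(V₀/D) + (r + σ²/2)T] / (σ√T)
   = [ln(412.3036/341.1794) + (0.0540 + 0.5·0.1618²)·1.9723] / (0.1618·√1.9723)
   = [0.189352 + 0.132321] / 0.227230 = 1.415627
d₂ = d₁ − σ√T = 1.415627 − 0.227230 = 1.188397
N(d₁) = 0.921558,  N(d₂) = 0.882662,  e^(−rT) = 0.898971
E₀ = V₀·N(d₁) − D·e^(−rT)·N(d₂)
   = 412.3036·0.921558 − 341.1794·0.898971·0.882662 = 109.239981
B₀ = V₀ − E₀ = 412.3036 − 109.239981 = 303.063619
spread = −(1/T)·ln(B₀/D) − r = −(1/1.9723)·ln(303.063619/341.1794) − 0.0540 = 0.00606474
in basis points: 0.00606474 × 10⁴ = 60.6474 bp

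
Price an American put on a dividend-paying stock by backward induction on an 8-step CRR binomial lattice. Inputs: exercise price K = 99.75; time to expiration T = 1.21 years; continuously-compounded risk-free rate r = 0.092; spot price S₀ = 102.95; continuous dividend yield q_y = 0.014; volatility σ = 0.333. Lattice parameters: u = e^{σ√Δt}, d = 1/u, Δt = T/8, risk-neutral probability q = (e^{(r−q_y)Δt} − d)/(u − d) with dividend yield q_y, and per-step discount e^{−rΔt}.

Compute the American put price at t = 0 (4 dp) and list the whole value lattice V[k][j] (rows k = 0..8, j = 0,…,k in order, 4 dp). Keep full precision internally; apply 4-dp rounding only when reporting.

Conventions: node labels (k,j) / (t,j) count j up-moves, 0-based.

Δt=0.15125  u=1.13827  d=0.87853  q=0.51336  discount=0.98618
step 8 (expiry): payoffs max(K−S,0) = 63.2179 52.4172 38.4232 20.2919 0.0000 0.0000 0.0000 0.0000 0.0000
k=7: (k=7,j=0): S=41.5832, K−S=58.1668, hold=56.8763 ⇒ V=58.1668 exercise | (k=7,j=1): S=53.8774, K−S=45.8726, hold=44.6082 ⇒ V=45.8726 exercise | (k=7,j=2): S=69.8063, K−S=29.9437, hold=28.7130 ⇒ V=29.9437 exercise | (k=7,j=3): S=90.4445, K−S=9.3055, hold=9.7384 ⇒ V=9.7384 continue | (k=7,j=4): S=117.1845, K−S=0.0000, hold=0.0000 ⇒ V=0.0000 continue | (k=7,j=5): S=151.8303, K−S=0.0000, hold=0.0000 ⇒ V=0.0000 continue | (k=7,j=6): S=196.7190, K−S=0.0000, hold=0.0000 ⇒ V=0.0000 continue | (k=7,j=7): S=254.8792, K−S=0.0000, hold=0.0000 ⇒ V=0.0000 continue
k=6: (k=6,j=0): S=47.3328, K−S=52.4172, hold=51.1389 ⇒ V=52.4172 exercise | (k=6,j=1): S=61.3268, K−S=38.4232, hold=37.1745 ⇒ V=38.4232 exercise | (k=6,j=2): S=79.4581, K−S=20.2919, hold=19.3007 ⇒ V=20.2919 exercise | (k=6,j=3): S=102.9500, K−S=0.0000, hold=4.6736 ⇒ V=4.6736 continue | (k=6,j=4): S=133.3873, K−S=0.0000, hold=0.0000 ⇒ V=0.0000 continue | (k=6,j=5): S=172.8233, K−S=0.0000, hold=0.0000 ⇒ V=0.0000 continue | (k=6,j=6): S=223.9187, K−S=0.0000, hold=0.0000 ⇒ V=0.0000 continue
k=5: (k=5,j=0): S=53.8774, K−S=45.8726, hold=44.6082 ⇒ V=45.8726 exercise | (k=5,j=1): S=69.8063, K−S=29.9437, hold=28.7130 ⇒ V=29.9437 exercise | (k=5,j=2): S=90.4445, K−S=9.3055, hold=12.1045 ⇒ V=12.1045 continue | (k=5,j=3): S=117.1845, K−S=0.0000, hold=2.2430 ⇒ V=2.2430 continue | (k=5,j=4): S=151.8303, K−S=0.0000, hold=0.0000 ⇒ V=0.0000 continue | (k=5,j=5): S=196.7190, K−S=0.0000, hold=0.0000 ⇒ V=0.0000 continue
k=4: (k=4,j=0): S=61.3268, K−S=38.4232, hold=37.1745 ⇒ V=38.4232 exercise | (k=4,j=1): S=79.4581, K−S=20.2919, hold=20.4986 ⇒ V=20.4986 continue | (k=4,j=2): S=102.9500, K−S=0.0000, hold=6.9447 ⇒ V=6.9447 continue | (k=4,j=3): S=133.3873, K−S=0.0000, hold=1.0764 ⇒ V=1.0764 continue | (k=4,j=4): S=172.8233, K−S=0.0000, hold=0.0000 ⇒ V=0.0000 continue
k=3: (k=3,j=0): S=69.8063, K−S=29.9437, hold=28.8177 ⇒ V=29.9437 exercise | (k=3,j=1): S=90.4445, K−S=9.3055, hold=13.3535 ⇒ V=13.3535 continue | (k=3,j=2): S=117.1845, K−S=0.0000, hold=3.8778 ⇒ V=3.8778 continue | (k=3,j=3): S=151.8303, K−S=0.0000, hold=0.5166 ⇒ V=0.5166 continue
k=2: (k=2,j=0): S=79.4581, K−S=20.2919, hold=21.1309 ⇒ V=21.1309 continue | (k=2,j=1): S=102.9500, K−S=0.0000, hold=8.3718 ⇒ V=8.3718 continue | (k=2,j=2): S=133.3873, K−S=0.0000, hold=2.1226 ⇒ V=2.1226 continue
k=1: (k=1,j=0): S=90.4445, K−S=9.3055, hold=14.3794 ⇒ V=14.3794 continue | (k=1,j=1): S=117.1845, K−S=0.0000, hold=5.0923 ⇒ V=5.0923 continue
k=0: (k=0,j=0): S=102.9500, K−S=0.0000, hold=9.4790 ⇒ V=9.4790 continue

price = 9.4790
tree:
9.4790
14.3794 5.0923
21.1309 8.3718 2.1226
29.9437 13.3535 3.8778 0.5166
38.4232 20.4986 6.9447 1.0764 0.0000
45.8726 29.9437 12.1045 2.2430 0.0000 0.0000
52.4172 38.4232 20.2919 4.6736 0.0000 0.0000 0.0000
58.1668 45.8726 29.9437 9.7384 0.0000 0.0000 0.0000 0.0000
63.2179 52.4172 38.4232 20.2919 0.0000 0.0000 0.0000 0.0000 0.0000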